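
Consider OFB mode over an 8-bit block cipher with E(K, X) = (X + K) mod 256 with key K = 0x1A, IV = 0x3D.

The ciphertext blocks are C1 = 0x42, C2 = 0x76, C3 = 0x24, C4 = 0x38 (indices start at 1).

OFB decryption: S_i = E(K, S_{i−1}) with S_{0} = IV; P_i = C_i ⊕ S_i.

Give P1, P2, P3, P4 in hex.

P1 = 0x15, P2 = 0x07, P3 = 0xAF, P4 = 0x9D

P1: S = E(K, 0x3D) = 0x57; 0x42 ⊕ 0x57 = 0x15.
P2: S = E(K, 0x57) = 0x71; 0x76 ⊕ 0x71 = 0x07.
P3: S = E(K, 0x71) = 0x8B; 0x24 ⊕ 0x8B = 0xAF.
P4: S = E(K, 0x8B) = 0xA5; 0x38 ⊕ 0xA5 = 0x9D.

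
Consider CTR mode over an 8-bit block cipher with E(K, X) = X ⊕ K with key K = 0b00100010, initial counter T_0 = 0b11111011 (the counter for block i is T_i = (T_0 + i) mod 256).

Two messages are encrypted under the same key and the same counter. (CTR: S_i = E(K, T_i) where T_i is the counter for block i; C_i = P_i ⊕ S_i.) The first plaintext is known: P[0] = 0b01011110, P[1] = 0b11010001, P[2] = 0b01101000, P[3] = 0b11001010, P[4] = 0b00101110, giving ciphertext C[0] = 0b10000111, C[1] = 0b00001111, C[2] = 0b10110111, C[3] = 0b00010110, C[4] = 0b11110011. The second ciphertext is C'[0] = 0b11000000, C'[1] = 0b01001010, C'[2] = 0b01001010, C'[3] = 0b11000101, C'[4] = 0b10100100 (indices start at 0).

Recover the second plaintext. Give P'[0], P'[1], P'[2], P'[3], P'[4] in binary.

In CTR with a reused counter, both messages share the same keystream S_i, so C_i ⊕ C'_i = P_i ⊕ P'_i and thus P'_i = P_i ⊕ C_i ⊕ C'_i.
P'[0]: 0b01011110 ⊕ 0b10000111 ⊕ 0b11000000 = 0b00011001.
P'[1]: 0b11010001 ⊕ 0b00001111 ⊕ 0b01001010 = 0b10010100.
P'[2]: 0b01101000 ⊕ 0b10110111 ⊕ 0b01001010 = 0b10010101.
P'[3]: 0b11001010 ⊕ 0b00010110 ⊕ 0b11000101 = 0b00011001.
P'[4]: 0b00101110 ⊕ 0b11110011 ⊕ 0b10100100 = 0b01111001.

P'[0] = 0b00011001, P'[1] = 0b10010100, P'[2] = 0b10010101, P'[3] = 0b00011001, P'[4] = 0b01111001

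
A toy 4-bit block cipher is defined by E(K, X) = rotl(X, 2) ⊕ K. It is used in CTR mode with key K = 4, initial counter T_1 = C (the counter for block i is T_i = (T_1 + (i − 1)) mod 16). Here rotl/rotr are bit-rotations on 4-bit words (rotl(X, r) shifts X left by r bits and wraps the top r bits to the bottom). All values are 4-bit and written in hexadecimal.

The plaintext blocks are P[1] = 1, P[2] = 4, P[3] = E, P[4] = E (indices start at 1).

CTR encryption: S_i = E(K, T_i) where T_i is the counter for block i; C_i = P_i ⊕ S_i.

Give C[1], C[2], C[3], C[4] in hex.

C[1]: T = C, S = E(K, T) = 7; 1 ⊕ 7 = 6.
C[2]: T = D, S = E(K, T) = 3; 4 ⊕ 3 = 7.
C[3]: T = E, S = E(K, T) = F; E ⊕ F = 1.
C[4]: T = F, S = E(K, T) = B; E ⊕ B = 5.

C[1] = 6, C[2] = 7, C[3] = 1, C[4] = 5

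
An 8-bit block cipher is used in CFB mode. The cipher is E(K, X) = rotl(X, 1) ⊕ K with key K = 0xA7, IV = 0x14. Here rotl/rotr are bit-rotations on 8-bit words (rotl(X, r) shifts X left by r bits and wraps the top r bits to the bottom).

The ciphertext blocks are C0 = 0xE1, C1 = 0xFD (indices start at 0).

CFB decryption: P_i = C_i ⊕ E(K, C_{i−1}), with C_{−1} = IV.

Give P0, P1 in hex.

P0 = 0x6E, P1 = 0x99

P0: E(K, 0x14) = 0x8F; 0xE1 ⊕ 0x8F = 0x6E.
P1: E(K, 0xE1) = 0x64; 0xFD ⊕ 0x64 = 0x99.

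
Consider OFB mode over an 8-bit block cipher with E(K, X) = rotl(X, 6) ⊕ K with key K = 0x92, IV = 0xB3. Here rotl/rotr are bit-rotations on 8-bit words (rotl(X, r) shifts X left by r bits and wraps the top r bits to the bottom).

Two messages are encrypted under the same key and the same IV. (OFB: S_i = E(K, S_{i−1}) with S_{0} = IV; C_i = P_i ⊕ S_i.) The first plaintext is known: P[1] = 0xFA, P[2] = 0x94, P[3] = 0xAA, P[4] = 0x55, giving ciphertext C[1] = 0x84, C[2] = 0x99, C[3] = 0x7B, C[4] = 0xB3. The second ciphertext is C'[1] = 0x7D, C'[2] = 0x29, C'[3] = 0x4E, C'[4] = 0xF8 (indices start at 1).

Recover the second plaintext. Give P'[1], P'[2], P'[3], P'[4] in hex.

P'[1] = 0x03, P'[2] = 0x24, P'[3] = 0x9F, P'[4] = 0x1E

In OFB with a reused IV, both messages share the same keystream S_i, so C_i ⊕ C'_i = P_i ⊕ P'_i and thus P'_i = P_i ⊕ C_i ⊕ C'_i.
P'[1]: 0xFA ⊕ 0x84 ⊕ 0x7D = 0x03.
P'[2]: 0x94 ⊕ 0x99 ⊕ 0x29 = 0x24.
P'[3]: 0xAA ⊕ 0x7B ⊕ 0x4E = 0x9F.
P'[4]: 0x55 ⊕ 0xB3 ⊕ 0xF8 = 0x1E.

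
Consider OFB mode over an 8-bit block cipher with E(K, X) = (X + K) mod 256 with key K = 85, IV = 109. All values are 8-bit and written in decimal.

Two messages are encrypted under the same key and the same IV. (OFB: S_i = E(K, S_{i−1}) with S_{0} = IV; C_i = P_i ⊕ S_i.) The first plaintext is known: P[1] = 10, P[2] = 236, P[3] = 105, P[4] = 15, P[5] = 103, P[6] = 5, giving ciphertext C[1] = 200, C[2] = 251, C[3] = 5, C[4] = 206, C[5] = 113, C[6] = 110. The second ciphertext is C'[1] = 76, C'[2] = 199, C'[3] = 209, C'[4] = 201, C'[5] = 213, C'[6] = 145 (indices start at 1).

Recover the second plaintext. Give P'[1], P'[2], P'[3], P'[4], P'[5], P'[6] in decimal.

P'[1] = 142, P'[2] = 208, P'[3] = 189, P'[4] = 8, P'[5] = 195, P'[6] = 250

In OFB with a reused IV, both messages share the same keystream S_i, so C_i ⊕ C'_i = P_i ⊕ P'_i and thus P'_i = P_i ⊕ C_i ⊕ C'_i.
P'[1]: 10 ⊕ 200 ⊕ 76 = 142.
P'[2]: 236 ⊕ 251 ⊕ 199 = 208.
P'[3]: 105 ⊕ 5 ⊕ 209 = 189.
P'[4]: 15 ⊕ 206 ⊕ 201 = 8.
P'[5]: 103 ⊕ 113 ⊕ 213 = 195.
P'[6]: 5 ⊕ 110 ⊕ 145 = 250.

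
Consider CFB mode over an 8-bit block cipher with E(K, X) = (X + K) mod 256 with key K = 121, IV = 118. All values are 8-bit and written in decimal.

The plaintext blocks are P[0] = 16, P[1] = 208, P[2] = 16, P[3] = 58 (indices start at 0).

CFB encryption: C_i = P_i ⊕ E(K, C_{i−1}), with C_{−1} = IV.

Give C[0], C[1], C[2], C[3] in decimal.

C[0]: E(K, 118) = 239; 16 ⊕ 239 = 255.
C[1]: E(K, 255) = 120; 208 ⊕ 120 = 168.
C[2]: E(K, 168) = 33; 16 ⊕ 33 = 49.
C[3]: E(K, 49) = 170; 58 ⊕ 170 = 144.

C[0] = 255, C[1] = 168, C[2] = 49, C[3] = 144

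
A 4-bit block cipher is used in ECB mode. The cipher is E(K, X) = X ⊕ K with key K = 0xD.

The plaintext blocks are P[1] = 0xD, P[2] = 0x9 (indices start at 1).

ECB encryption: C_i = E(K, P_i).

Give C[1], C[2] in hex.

C[1]: E(K, 0xD) = 0x0.
C[2]: E(K, 0x9) = 0x4.

C[1] = 0x0, C[2] = 0x4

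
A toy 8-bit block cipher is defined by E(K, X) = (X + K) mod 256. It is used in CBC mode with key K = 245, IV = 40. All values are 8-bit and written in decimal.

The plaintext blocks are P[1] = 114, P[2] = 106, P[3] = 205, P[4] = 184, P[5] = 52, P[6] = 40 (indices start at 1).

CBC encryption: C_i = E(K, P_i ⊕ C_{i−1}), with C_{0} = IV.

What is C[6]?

C[6] = 111

C[1]: P[1] ⊕ 40 = 90; E(K, 90) = 79.
C[2]: P[2] ⊕ 79 = 37; E(K, 37) = 26.
C[3]: P[3] ⊕ 26 = 215; E(K, 215) = 204.
C[4]: P[4] ⊕ 204 = 116; E(K, 116) = 105.
C[5]: P[5] ⊕ 105 = 93; E(K, 93) = 82.
C[6]: P[6] ⊕ 82 = 122; E(K, 122) = 111.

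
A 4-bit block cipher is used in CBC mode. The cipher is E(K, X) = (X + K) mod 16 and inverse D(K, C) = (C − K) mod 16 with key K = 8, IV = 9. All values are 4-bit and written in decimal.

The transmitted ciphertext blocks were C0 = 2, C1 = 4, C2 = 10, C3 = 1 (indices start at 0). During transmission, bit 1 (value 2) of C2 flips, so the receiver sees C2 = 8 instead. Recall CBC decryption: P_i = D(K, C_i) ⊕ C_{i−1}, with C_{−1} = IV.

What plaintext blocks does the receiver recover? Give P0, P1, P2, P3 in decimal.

P0 = 3, P1 = 14, P2 = 4, P3 = 1

Only C2 changed, to 8. In CBC, a change in C_i garbles P_i and flips the same bit in P_{i+1}. Decrypting the received ciphertext:
P0: D(K, 2) = 10; 10 ⊕ 9 = 3.
P1: D(K, 4) = 12; 12 ⊕ 2 = 14.
P2: D(K, 8) = 0; 0 ⊕ 4 = 4.
P3: D(K, 1) = 9; 9 ⊕ 8 = 1.
Blocks that differ from the original plaintext: P2, P3.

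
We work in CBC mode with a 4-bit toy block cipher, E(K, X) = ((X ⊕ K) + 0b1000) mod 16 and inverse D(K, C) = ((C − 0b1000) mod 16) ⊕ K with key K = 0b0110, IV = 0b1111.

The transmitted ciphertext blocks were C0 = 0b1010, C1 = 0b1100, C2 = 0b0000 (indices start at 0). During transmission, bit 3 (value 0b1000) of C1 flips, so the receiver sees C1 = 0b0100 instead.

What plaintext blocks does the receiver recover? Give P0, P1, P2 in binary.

P0 = 0b1011, P1 = 0b0000, P2 = 0b1010

CBC decryption: P_i = D(K, C_i) ⊕ C_{i−1}, with C_{−1} = IV.
Only C1 changed, to 0b0100. In CBC, a change in C_i garbles P_i and flips the same bit in P_{i+1}. Decrypting the received ciphertext:
P0: D(K, 0b1010) = 0b0100; 0b0100 ⊕ 0b1111 = 0b1011.
P1: D(K, 0b0100) = 0b1010; 0b1010 ⊕ 0b1010 = 0b0000.
P2: D(K, 0b0000) = 0b1110; 0b1110 ⊕ 0b0100 = 0b1010.
Blocks that differ from the original plaintext: P1, P2.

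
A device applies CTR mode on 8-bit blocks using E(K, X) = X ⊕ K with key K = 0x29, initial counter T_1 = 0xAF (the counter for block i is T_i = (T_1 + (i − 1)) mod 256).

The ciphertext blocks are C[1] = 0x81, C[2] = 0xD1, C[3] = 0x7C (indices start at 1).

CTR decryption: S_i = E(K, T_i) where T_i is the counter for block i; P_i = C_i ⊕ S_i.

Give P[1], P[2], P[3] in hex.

P[1] = 0x07, P[2] = 0x48, P[3] = 0xE4

P[1]: T = 0xAF, S = E(K, T) = 0x86; 0x81 ⊕ 0x86 = 0x07.
P[2]: T = 0xB0, S = E(K, T) = 0x99; 0xD1 ⊕ 0x99 = 0x48.
P[3]: T = 0xB1, S = E(K, T) = 0x98; 0x7C ⊕ 0x98 = 0xE4.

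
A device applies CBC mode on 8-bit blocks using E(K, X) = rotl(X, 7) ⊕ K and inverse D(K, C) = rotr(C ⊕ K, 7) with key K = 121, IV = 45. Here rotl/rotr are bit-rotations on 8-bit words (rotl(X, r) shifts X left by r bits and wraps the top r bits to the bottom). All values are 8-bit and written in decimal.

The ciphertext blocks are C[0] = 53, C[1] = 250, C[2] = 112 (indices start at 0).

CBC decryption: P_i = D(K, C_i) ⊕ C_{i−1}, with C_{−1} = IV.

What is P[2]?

P[2] = 232

P[2]: D(K, 112) = 18; 18 ⊕ 250 = 232.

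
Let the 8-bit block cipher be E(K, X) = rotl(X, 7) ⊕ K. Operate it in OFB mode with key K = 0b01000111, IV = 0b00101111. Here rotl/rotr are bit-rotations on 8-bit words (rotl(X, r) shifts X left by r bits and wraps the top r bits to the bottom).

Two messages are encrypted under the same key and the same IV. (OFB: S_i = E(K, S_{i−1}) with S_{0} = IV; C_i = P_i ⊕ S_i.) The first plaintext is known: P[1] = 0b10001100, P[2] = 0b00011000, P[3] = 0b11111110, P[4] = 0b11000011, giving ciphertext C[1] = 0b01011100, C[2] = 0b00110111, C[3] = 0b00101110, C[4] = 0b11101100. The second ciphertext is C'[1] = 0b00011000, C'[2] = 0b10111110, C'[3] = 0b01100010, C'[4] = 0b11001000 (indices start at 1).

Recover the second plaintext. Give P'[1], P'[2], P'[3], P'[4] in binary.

In OFB with a reused IV, both messages share the same keystream S_i, so C_i ⊕ C'_i = P_i ⊕ P'_i and thus P'_i = P_i ⊕ C_i ⊕ C'_i.
P'[1]: 0b10001100 ⊕ 0b01011100 ⊕ 0b00011000 = 0b11001000.
P'[2]: 0b00011000 ⊕ 0b00110111 ⊕ 0b10111110 = 0b10010001.
P'[3]: 0b11111110 ⊕ 0b00101110 ⊕ 0b01100010 = 0b10110010.
P'[4]: 0b11000011 ⊕ 0b11101100 ⊕ 0b11001000 = 0b11100111.

P'[1] = 0b11001000, P'[2] = 0b10010001, P'[3] = 0b10110010, P'[4] = 0b11100111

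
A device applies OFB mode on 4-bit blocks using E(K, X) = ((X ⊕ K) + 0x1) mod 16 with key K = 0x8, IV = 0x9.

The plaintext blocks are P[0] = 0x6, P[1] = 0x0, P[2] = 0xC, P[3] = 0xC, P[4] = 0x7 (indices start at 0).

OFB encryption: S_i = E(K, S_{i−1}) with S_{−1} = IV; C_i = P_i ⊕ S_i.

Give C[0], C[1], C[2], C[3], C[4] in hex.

C[0]: S = E(K, 0x9) = 0x2; 0x6 ⊕ 0x2 = 0x4.
C[1]: S = E(K, 0x2) = 0xB; 0x0 ⊕ 0xB = 0xB.
C[2]: S = E(K, 0xB) = 0x4; 0xC ⊕ 0x4 = 0x8.
C[3]: S = E(K, 0x4) = 0xD; 0xC ⊕ 0xD = 0x1.
C[4]: S = E(K, 0xD) = 0x6; 0x7 ⊕ 0x6 = 0x1.

C[0] = 0x4, C[1] = 0xB, C[2] = 0x8, C[3] = 0x1, C[4] = 0x1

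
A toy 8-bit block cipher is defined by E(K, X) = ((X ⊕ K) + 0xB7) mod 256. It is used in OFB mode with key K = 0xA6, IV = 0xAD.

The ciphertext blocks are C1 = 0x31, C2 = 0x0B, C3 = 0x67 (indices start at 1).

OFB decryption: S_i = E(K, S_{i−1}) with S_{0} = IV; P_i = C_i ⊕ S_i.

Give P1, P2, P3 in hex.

P1: S = E(K, 0xAD) = 0xC2; 0x31 ⊕ 0xC2 = 0xF3.
P2: S = E(K, 0xC2) = 0x1B; 0x0B ⊕ 0x1B = 0x10.
P3: S = E(K, 0x1B) = 0x74; 0x67 ⊕ 0x74 = 0x13.

P1 = 0xF3, P2 = 0x10, P3 = 0x13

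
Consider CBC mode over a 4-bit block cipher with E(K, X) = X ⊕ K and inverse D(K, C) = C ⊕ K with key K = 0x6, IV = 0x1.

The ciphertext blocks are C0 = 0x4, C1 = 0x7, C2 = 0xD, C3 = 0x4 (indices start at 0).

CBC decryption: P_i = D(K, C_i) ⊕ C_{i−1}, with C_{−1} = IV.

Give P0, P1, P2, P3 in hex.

P0 = 0x3, P1 = 0x5, P2 = 0xC, P3 = 0xF

P0: D(K, 0x4) = 0x2; 0x2 ⊕ 0x1 = 0x3.
P1: D(K, 0x7) = 0x1; 0x1 ⊕ 0x4 = 0x5.
P2: D(K, 0xD) = 0xB; 0xB ⊕ 0x7 = 0xC.
P3: D(K, 0x4) = 0x2; 0x2 ⊕ 0xD = 0xF.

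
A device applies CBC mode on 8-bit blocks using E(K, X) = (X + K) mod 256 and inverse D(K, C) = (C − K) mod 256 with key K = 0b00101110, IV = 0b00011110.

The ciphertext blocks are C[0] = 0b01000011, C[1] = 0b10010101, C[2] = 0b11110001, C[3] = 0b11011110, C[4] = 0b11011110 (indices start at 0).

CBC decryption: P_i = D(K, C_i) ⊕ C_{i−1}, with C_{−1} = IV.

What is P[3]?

P[3]: D(K, 0b11011110) = 0b10110000; 0b10110000 ⊕ 0b11110001 = 0b01000001.

P[3] = 0b01000001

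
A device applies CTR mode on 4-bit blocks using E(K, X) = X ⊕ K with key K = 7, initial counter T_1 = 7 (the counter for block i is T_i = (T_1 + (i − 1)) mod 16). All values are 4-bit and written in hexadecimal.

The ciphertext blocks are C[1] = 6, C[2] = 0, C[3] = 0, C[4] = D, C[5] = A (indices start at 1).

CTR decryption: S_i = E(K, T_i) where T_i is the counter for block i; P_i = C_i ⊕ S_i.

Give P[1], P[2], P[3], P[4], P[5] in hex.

P[1] = 6, P[2] = F, P[3] = E, P[4] = 0, P[5] = 6

P[1]: T = 7, S = E(K, T) = 0; 6 ⊕ 0 = 6.
P[2]: T = 8, S = E(K, T) = F; 0 ⊕ F = F.
P[3]: T = 9, S = E(K, T) = E; 0 ⊕ E = E.
P[4]: T = A, S = E(K, T) = D; D ⊕ D = 0.
P[5]: T = B, S = E(K, T) = C; A ⊕ C = 6.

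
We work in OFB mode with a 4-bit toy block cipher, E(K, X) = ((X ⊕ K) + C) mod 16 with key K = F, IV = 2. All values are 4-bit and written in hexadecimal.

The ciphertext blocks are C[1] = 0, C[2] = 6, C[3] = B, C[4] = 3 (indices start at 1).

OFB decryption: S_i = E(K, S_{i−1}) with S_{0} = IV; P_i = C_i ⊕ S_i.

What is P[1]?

P[1]: S = E(K, 2) = 9; 0 ⊕ 9 = 9.

P[1] = 9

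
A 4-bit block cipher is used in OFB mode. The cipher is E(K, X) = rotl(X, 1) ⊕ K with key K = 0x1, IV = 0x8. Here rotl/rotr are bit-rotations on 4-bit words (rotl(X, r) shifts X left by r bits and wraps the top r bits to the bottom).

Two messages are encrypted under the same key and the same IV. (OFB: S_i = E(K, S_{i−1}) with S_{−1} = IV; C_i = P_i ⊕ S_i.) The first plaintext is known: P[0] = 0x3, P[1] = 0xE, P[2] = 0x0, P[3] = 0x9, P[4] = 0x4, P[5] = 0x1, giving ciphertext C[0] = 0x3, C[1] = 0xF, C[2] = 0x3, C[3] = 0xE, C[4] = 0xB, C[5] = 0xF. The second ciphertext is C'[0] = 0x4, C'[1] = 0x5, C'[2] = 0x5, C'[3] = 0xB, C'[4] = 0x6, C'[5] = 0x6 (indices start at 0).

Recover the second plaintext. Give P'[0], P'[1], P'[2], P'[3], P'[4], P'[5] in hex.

In OFB with a reused IV, both messages share the same keystream S_i, so C_i ⊕ C'_i = P_i ⊕ P'_i and thus P'_i = P_i ⊕ C_i ⊕ C'_i.
P'[0]: 0x3 ⊕ 0x3 ⊕ 0x4 = 0x4.
P'[1]: 0xE ⊕ 0xF ⊕ 0x5 = 0x4.
P'[2]: 0x0 ⊕ 0x3 ⊕ 0x5 = 0x6.
P'[3]: 0x9 ⊕ 0xE ⊕ 0xB = 0xC.
P'[4]: 0x4 ⊕ 0xB ⊕ 0x6 = 0x9.
P'[5]: 0x1 ⊕ 0xF ⊕ 0x6 = 0x8.

P'[0] = 0x4, P'[1] = 0x4, P'[2] = 0x6, P'[3] = 0xC, P'[4] = 0x9, P'[5] = 0x8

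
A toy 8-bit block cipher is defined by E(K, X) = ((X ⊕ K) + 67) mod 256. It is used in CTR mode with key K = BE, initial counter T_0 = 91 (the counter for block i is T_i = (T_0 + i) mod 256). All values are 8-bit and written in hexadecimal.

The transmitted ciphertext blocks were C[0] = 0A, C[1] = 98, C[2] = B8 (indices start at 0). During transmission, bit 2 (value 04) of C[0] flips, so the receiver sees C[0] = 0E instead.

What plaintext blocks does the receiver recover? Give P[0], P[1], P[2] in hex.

P[0] = 98, P[1] = 0B, P[2] = 2C

CTR decryption: S_i = E(K, T_i) where T_i is the counter for block i; P_i = C_i ⊕ S_i.
Only C[0] changed, to 0E. In CTR, a change in C_i flips the same bit in P_i only; the keystream is unaffected. Decrypting the received ciphertext:
P[0]: T = 91, S = E(K, T) = 96; 0E ⊕ 96 = 98.
P[1]: T = 92, S = E(K, T) = 93; 98 ⊕ 93 = 0B.
P[2]: T = 93, S = E(K, T) = 94; B8 ⊕ 94 = 2C.
Blocks that differ from the original plaintext: P[0].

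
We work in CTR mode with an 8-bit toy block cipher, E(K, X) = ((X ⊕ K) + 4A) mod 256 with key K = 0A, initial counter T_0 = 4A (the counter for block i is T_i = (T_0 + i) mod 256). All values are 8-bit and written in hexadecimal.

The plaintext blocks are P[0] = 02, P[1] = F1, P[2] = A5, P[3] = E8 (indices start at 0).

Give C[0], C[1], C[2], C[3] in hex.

CTR encryption: S_i = E(K, T_i) where T_i is the counter for block i; C_i = P_i ⊕ S_i.
C[0]: T = 4A, S = E(K, T) = 8A; 02 ⊕ 8A = 88.
C[1]: T = 4B, S = E(K, T) = 8B; F1 ⊕ 8B = 7A.
C[2]: T = 4C, S = E(K, T) = 90; A5 ⊕ 90 = 35.
C[3]: T = 4D, S = E(K, T) = 91; E8 ⊕ 91 = 79.

C[0] = 88, C[1] = 7A, C[2] = 35, C[3] = 79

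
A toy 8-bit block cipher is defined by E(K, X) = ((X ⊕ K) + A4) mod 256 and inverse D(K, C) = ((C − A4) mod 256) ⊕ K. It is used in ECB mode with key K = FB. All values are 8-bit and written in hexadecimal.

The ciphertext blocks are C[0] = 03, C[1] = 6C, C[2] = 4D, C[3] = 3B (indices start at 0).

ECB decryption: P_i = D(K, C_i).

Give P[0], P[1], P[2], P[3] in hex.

P[0] = A4, P[1] = 33, P[2] = 52, P[3] = 6C

P[0]: D(K, 03) = A4.
P[1]: D(K, 6C) = 33.
P[2]: D(K, 4D) = 52.
P[3]: D(K, 3B) = 6C.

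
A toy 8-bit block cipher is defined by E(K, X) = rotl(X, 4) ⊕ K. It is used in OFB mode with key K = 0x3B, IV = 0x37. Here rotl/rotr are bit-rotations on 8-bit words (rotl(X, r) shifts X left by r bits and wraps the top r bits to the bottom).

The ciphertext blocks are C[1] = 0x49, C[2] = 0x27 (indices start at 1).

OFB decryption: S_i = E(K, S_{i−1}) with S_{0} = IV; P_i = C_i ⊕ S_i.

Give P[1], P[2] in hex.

P[1] = 0x01, P[2] = 0x98

P[1]: S = E(K, 0x37) = 0x48; 0x49 ⊕ 0x48 = 0x01.
P[2]: S = E(K, 0x48) = 0xBF; 0x27 ⊕ 0xBF = 0x98.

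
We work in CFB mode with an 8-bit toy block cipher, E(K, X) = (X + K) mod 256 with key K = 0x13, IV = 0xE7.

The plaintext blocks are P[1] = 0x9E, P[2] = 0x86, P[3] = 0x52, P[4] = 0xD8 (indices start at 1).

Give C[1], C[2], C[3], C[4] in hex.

CFB encryption: C_i = P_i ⊕ E(K, C_{i−1}), with C_{0} = IV.
C[1]: E(K, 0xE7) = 0xFA; 0x9E ⊕ 0xFA = 0x64.
C[2]: E(K, 0x64) = 0x77; 0x86 ⊕ 0x77 = 0xF1.
C[3]: E(K, 0xF1) = 0x04; 0x52 ⊕ 0x04 = 0x56.
C[4]: E(K, 0x56) = 0x69; 0xD8 ⊕ 0x69 = 0xB1.

C[1] = 0x64, C[2] = 0xF1, C[3] = 0x56, C[4] = 0xB1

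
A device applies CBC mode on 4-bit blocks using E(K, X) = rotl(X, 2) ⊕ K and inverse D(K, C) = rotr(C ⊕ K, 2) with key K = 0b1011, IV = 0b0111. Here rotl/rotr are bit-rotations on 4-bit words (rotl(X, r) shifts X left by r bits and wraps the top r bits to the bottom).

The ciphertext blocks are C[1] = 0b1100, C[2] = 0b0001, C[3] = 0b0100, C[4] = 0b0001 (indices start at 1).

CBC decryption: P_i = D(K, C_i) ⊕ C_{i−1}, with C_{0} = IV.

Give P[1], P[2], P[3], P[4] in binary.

P[1] = 0b1010, P[2] = 0b0110, P[3] = 0b1110, P[4] = 0b1110

P[1]: D(K, 0b1100) = 0b1101; 0b1101 ⊕ 0b0111 = 0b1010.
P[2]: D(K, 0b0001) = 0b1010; 0b1010 ⊕ 0b1100 = 0b0110.
P[3]: D(K, 0b0100) = 0b1111; 0b1111 ⊕ 0b0001 = 0b1110.
P[4]: D(K, 0b0001) = 0b1010; 0b1010 ⊕ 0b0100 = 0b1110.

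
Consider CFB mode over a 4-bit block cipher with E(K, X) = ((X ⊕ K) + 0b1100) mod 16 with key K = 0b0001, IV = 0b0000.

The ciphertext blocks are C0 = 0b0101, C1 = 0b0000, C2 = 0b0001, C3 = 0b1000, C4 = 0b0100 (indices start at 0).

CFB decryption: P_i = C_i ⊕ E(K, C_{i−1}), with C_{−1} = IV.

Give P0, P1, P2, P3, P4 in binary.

P0 = 0b1000, P1 = 0b0000, P2 = 0b1100, P3 = 0b0100, P4 = 0b0001

P0: E(K, 0b0000) = 0b1101; 0b0101 ⊕ 0b1101 = 0b1000.
P1: E(K, 0b0101) = 0b0000; 0b0000 ⊕ 0b0000 = 0b0000.
P2: E(K, 0b0000) = 0b1101; 0b0001 ⊕ 0b1101 = 0b1100.
P3: E(K, 0b0001) = 0b1100; 0b1000 ⊕ 0b1100 = 0b0100.
P4: E(K, 0b1000) = 0b0101; 0b0100 ⊕ 0b0101 = 0b0001.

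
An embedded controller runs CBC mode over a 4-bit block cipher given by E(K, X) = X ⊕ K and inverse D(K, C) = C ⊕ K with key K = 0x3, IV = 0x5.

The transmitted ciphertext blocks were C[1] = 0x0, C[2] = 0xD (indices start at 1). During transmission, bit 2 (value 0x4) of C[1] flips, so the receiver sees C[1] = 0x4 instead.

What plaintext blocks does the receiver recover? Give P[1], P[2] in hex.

CBC decryption: P_i = D(K, C_i) ⊕ C_{i−1}, with C_{0} = IV.
Only C[1] changed, to 0x4. In CBC, a change in C_i garbles P_i and flips the same bit in P_{i+1}. Decrypting the received ciphertext:
P[1]: D(K, 0x4) = 0x7; 0x7 ⊕ 0x5 = 0x2.
P[2]: D(K, 0xD) = 0xE; 0xE ⊕ 0x4 = 0xA.
Blocks that differ from the original plaintext: P[1], P[2].

P[1] = 0x2, P[2] = 0xA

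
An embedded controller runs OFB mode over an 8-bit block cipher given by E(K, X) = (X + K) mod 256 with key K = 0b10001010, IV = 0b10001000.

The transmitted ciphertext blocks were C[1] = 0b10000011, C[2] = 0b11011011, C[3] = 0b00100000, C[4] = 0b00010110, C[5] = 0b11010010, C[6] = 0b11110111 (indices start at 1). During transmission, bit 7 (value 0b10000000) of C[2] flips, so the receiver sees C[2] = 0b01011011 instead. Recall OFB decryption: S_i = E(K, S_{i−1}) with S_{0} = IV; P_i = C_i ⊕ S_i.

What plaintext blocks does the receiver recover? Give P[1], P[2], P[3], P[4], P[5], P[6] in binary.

P[1] = 0b10010001, P[2] = 0b11000111, P[3] = 0b00000110, P[4] = 0b10100110, P[5] = 0b11101000, P[6] = 0b00110011

Only C[2] changed, to 0b01011011. In OFB, a change in C_i flips the same bit in P_i only; the keystream is unaffected. Decrypting the received ciphertext:
P[1]: S = E(K, 0b10001000) = 0b00010010; 0b10000011 ⊕ 0b00010010 = 0b10010001.
P[2]: S = E(K, 0b00010010) = 0b10011100; 0b01011011 ⊕ 0b10011100 = 0b11000111.
P[3]: S = E(K, 0b10011100) = 0b00100110; 0b00100000 ⊕ 0b00100110 = 0b00000110.
P[4]: S = E(K, 0b00100110) = 0b10110000; 0b00010110 ⊕ 0b10110000 = 0b10100110.
P[5]: S = E(K, 0b10110000) = 0b00111010; 0b11010010 ⊕ 0b00111010 = 0b11101000.
P[6]: S = E(K, 0b00111010) = 0b11000100; 0b11110111 ⊕ 0b11000100 = 0b00110011.
Blocks that differ from the original plaintext: P[2].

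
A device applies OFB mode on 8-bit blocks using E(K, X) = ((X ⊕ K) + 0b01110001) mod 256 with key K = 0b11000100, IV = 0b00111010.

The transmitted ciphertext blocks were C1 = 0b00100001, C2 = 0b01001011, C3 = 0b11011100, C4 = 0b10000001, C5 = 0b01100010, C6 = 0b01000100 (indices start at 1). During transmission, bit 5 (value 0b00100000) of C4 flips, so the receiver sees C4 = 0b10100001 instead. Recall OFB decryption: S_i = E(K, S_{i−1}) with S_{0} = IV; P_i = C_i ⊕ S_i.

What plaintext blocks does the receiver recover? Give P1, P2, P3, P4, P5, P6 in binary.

Only C4 changed, to 0b10100001. In OFB, a change in C_i flips the same bit in P_i only; the keystream is unaffected. Decrypting the received ciphertext:
P1: S = E(K, 0b00111010) = 0b01101111; 0b00100001 ⊕ 0b01101111 = 0b01001110.
P2: S = E(K, 0b01101111) = 0b00011100; 0b01001011 ⊕ 0b00011100 = 0b01010111.
P3: S = E(K, 0b00011100) = 0b01001001; 0b11011100 ⊕ 0b01001001 = 0b10010101.
P4: S = E(K, 0b01001001) = 0b11111110; 0b10100001 ⊕ 0b11111110 = 0b01011111.
P5: S = E(K, 0b11111110) = 0b10101011; 0b01100010 ⊕ 0b10101011 = 0b11001001.
P6: S = E(K, 0b10101011) = 0b11100000; 0b01000100 ⊕ 0b11100000 = 0b10100100.
Blocks that differ from the original plaintext: P4.

P1 = 0b01001110, P2 = 0b01010111, P3 = 0b10010101, P4 = 0b01011111, P5 = 0b11001001, P6 = 0b10100100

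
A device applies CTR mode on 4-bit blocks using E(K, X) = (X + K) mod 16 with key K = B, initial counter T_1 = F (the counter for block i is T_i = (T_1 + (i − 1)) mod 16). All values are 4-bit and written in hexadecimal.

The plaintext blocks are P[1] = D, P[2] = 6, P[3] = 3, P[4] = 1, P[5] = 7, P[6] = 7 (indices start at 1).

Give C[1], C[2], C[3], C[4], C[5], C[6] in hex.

C[1] = 7, C[2] = D, C[3] = F, C[4] = C, C[5] = 9, C[6] = 8

CTR encryption: S_i = E(K, T_i) where T_i is the counter for block i; C_i = P_i ⊕ S_i.
C[1]: T = F, S = E(K, T) = A; D ⊕ A = 7.
C[2]: T = 0, S = E(K, T) = B; 6 ⊕ B = D.
C[3]: T = 1, S = E(K, T) = C; 3 ⊕ C = F.
C[4]: T = 2, S = E(K, T) = D; 1 ⊕ D = C.
C[5]: T = 3, S = E(K, T) = E; 7 ⊕ E = 9.
C[6]: T = 4, S = E(K, T) = F; 7 ⊕ F = 8.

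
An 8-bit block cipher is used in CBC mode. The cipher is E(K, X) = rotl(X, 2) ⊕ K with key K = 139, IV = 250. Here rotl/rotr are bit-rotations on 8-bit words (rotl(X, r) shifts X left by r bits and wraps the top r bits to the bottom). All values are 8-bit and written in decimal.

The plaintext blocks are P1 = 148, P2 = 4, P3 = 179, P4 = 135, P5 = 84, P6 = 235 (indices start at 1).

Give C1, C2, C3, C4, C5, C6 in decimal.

CBC encryption: C_i = E(K, P_i ⊕ C_{i−1}), with C_{0} = IV.
C1: P1 ⊕ 250 = 110; E(K, 110) = 50.
C2: P2 ⊕ 50 = 54; E(K, 54) = 83.
C3: P3 ⊕ 83 = 224; E(K, 224) = 8.
C4: P4 ⊕ 8 = 143; E(K, 143) = 181.
C5: P5 ⊕ 181 = 225; E(K, 225) = 12.
C6: P6 ⊕ 12 = 231; E(K, 231) = 20.

C1 = 50, C2 = 83, C3 = 8, C4 = 181, C5 = 12, C6 = 20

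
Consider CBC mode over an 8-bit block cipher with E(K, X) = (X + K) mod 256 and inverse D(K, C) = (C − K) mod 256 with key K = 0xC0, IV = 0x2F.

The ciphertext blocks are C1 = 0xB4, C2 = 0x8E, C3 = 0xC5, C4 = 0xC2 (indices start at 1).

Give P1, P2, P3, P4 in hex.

CBC decryption: P_i = D(K, C_i) ⊕ C_{i−1}, with C_{0} = IV.
P1: D(K, 0xB4) = 0xF4; 0xF4 ⊕ 0x2F = 0xDB.
P2: D(K, 0x8E) = 0xCE; 0xCE ⊕ 0xB4 = 0x7A.
P3: D(K, 0xC5) = 0x05; 0x05 ⊕ 0x8E = 0x8B.
P4: D(K, 0xC2) = 0x02; 0x02 ⊕ 0xC5 = 0xC7.

P1 = 0xDB, P2 = 0x7A, P3 = 0x8B, P4 = 0xC7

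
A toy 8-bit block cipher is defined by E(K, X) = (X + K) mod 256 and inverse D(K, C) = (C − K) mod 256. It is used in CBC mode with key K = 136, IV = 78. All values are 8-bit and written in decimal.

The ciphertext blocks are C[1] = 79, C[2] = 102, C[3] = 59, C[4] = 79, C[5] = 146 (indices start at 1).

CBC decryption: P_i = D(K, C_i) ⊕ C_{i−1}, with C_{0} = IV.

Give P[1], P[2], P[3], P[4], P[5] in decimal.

P[1]: D(K, 79) = 199; 199 ⊕ 78 = 137.
P[2]: D(K, 102) = 222; 222 ⊕ 79 = 145.
P[3]: D(K, 59) = 179; 179 ⊕ 102 = 213.
P[4]: D(K, 79) = 199; 199 ⊕ 59 = 252.
P[5]: D(K, 146) = 10; 10 ⊕ 79 = 69.

P[1] = 137, P[2] = 145, P[3] = 213, P[4] = 252, P[5] = 69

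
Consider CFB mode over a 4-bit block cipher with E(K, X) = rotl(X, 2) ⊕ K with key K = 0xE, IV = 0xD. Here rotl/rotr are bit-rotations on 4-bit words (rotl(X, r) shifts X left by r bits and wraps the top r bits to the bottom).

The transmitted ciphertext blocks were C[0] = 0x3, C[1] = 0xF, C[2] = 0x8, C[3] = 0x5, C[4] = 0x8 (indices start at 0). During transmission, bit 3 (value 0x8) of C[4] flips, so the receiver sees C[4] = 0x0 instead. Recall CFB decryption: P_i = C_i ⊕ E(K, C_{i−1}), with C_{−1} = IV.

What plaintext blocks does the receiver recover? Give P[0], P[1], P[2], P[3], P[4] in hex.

Only C[4] changed, to 0x0. In CFB, a change in C_i flips the same bit in P_i and garbles P_{i+1}. Decrypting the received ciphertext:
P[0]: E(K, 0xD) = 0x9; 0x3 ⊕ 0x9 = 0xA.
P[1]: E(K, 0x3) = 0x2; 0xF ⊕ 0x2 = 0xD.
P[2]: E(K, 0xF) = 0x1; 0x8 ⊕ 0x1 = 0x9.
P[3]: E(K, 0x8) = 0xC; 0x5 ⊕ 0xC = 0x9.
P[4]: E(K, 0x5) = 0xB; 0x0 ⊕ 0xB = 0xB.
Blocks that differ from the original plaintext: P[4].

P[0] = 0xA, P[1] = 0xD, P[2] = 0x9, P[3] = 0x9, P[4] = 0xB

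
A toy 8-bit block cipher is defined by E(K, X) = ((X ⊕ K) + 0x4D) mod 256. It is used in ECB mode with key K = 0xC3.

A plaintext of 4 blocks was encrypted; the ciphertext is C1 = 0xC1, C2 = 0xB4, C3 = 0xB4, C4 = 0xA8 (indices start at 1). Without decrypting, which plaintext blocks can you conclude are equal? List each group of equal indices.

ECB encrypts each block independently with the same key, so equal ciphertext blocks imply equal plaintext blocks.
C2 = C3 = 0xB4, so P2 = P3.

P2 = P3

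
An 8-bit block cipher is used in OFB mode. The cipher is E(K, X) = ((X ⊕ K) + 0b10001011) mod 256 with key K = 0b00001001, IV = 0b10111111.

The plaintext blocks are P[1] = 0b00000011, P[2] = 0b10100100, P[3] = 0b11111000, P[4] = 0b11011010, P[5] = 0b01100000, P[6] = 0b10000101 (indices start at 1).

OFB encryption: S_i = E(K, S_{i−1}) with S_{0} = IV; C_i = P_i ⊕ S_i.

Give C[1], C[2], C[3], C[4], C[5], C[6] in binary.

C[1] = 0b01000010, C[2] = 0b01110111, C[3] = 0b10011101, C[4] = 0b00101101, C[5] = 0b11101001, C[6] = 0b10001110

C[1]: S = E(K, 0b10111111) = 0b01000001; 0b00000011 ⊕ 0b01000001 = 0b01000010.
C[2]: S = E(K, 0b01000001) = 0b11010011; 0b10100100 ⊕ 0b11010011 = 0b01110111.
C[3]: S = E(K, 0b11010011) = 0b01100101; 0b11111000 ⊕ 0b01100101 = 0b10011101.
C[4]: S = E(K, 0b01100101) = 0b11110111; 0b11011010 ⊕ 0b11110111 = 0b00101101.
C[5]: S = E(K, 0b11110111) = 0b10001001; 0b01100000 ⊕ 0b10001001 = 0b11101001.
C[6]: S = E(K, 0b10001001) = 0b00001011; 0b10000101 ⊕ 0b00001011 = 0b10001110.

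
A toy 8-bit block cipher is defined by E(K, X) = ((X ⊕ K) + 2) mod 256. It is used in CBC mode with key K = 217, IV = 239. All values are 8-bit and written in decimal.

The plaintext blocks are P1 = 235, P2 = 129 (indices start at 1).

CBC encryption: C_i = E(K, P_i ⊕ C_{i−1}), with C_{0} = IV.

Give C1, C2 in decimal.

C1 = 223, C2 = 137

C1: P1 ⊕ 239 = 4; E(K, 4) = 223.
C2: P2 ⊕ 223 = 94; E(K, 94) = 137.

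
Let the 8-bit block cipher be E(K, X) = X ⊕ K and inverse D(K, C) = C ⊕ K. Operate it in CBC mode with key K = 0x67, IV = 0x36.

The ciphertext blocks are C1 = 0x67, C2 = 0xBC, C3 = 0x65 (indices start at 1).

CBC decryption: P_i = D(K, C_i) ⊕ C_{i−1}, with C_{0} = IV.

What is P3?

P3 = 0xBE

P3: D(K, 0x65) = 0x02; 0x02 ⊕ 0xBC = 0xBE.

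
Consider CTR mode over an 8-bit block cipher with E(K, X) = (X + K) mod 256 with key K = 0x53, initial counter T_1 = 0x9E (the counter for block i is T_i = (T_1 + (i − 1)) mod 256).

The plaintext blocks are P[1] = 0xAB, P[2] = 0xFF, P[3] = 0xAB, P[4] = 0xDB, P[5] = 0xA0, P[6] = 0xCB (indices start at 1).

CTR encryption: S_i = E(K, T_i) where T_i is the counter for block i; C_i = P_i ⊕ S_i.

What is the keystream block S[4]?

0xF4

C[1]: T = 0x9E, S = E(K, T) = 0xF1; 0xAB ⊕ 0xF1 = 0x5A.
C[2]: T = 0x9F, S = E(K, T) = 0xF2; 0xFF ⊕ 0xF2 = 0x0D.
C[3]: T = 0xA0, S = E(K, T) = 0xF3; 0xAB ⊕ 0xF3 = 0x58.
C[4]: T = 0xA1, S = E(K, T) = 0xF4; 0xDB ⊕ 0xF4 = 0x2F.
So S[4] = 0xF4.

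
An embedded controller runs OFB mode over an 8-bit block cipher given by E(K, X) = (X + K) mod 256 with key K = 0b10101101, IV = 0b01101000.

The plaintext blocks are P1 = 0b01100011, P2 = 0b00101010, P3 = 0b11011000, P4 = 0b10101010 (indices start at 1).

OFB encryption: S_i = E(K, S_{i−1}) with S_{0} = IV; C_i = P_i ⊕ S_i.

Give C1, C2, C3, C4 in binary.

C1: S = E(K, 0b01101000) = 0b00010101; 0b01100011 ⊕ 0b00010101 = 0b01110110.
C2: S = E(K, 0b00010101) = 0b11000010; 0b00101010 ⊕ 0b11000010 = 0b11101000.
C3: S = E(K, 0b11000010) = 0b01101111; 0b11011000 ⊕ 0b01101111 = 0b10110111.
C4: S = E(K, 0b01101111) = 0b00011100; 0b10101010 ⊕ 0b00011100 = 0b10110110.

C1 = 0b01110110, C2 = 0b11101000, C3 = 0b10110111, C4 = 0b10110110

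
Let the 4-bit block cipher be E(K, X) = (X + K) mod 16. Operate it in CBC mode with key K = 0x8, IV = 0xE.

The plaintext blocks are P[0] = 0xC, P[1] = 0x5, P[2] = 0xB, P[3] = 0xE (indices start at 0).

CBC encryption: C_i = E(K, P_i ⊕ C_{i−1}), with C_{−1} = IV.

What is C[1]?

C[0]: P[0] ⊕ 0xE = 0x2; E(K, 0x2) = 0xA.
C[1]: P[1] ⊕ 0xA = 0xF; E(K, 0xF) = 0x7.

C[1] = 0x7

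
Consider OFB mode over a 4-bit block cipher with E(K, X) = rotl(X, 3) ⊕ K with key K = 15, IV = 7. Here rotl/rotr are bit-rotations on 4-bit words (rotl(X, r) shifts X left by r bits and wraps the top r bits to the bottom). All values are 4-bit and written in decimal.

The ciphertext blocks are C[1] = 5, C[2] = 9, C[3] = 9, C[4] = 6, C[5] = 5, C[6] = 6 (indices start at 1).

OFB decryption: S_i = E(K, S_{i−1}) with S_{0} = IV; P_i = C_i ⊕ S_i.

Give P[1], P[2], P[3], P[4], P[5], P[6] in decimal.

P[1]: S = E(K, 7) = 4; 5 ⊕ 4 = 1.
P[2]: S = E(K, 4) = 13; 9 ⊕ 13 = 4.
P[3]: S = E(K, 13) = 1; 9 ⊕ 1 = 8.
P[4]: S = E(K, 1) = 7; 6 ⊕ 7 = 1.
P[5]: S = E(K, 7) = 4; 5 ⊕ 4 = 1.
P[6]: S = E(K, 4) = 13; 6 ⊕ 13 = 11.

P[1] = 1, P[2] = 4, P[3] = 8, P[4] = 1, P[5] = 1, P[6] = 11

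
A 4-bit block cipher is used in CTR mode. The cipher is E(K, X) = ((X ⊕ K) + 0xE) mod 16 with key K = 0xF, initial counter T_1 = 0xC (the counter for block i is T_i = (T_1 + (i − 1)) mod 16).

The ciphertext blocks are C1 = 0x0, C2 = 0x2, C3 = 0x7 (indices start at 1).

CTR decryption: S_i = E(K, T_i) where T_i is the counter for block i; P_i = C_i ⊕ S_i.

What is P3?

P3: T = 0xE, S = E(K, T) = 0xF; 0x7 ⊕ 0xF = 0x8.

P3 = 0x8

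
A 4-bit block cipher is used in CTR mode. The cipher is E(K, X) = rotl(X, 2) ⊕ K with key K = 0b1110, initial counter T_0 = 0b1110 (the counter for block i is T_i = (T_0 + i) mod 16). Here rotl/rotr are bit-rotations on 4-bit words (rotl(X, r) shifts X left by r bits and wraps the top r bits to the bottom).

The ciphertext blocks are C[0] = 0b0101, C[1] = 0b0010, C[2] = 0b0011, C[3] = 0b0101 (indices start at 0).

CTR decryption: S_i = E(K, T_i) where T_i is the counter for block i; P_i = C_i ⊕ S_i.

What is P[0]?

P[0]: T = 0b1110, S = E(K, T) = 0b0101; 0b0101 ⊕ 0b0101 = 0b0000.

P[0] = 0b0000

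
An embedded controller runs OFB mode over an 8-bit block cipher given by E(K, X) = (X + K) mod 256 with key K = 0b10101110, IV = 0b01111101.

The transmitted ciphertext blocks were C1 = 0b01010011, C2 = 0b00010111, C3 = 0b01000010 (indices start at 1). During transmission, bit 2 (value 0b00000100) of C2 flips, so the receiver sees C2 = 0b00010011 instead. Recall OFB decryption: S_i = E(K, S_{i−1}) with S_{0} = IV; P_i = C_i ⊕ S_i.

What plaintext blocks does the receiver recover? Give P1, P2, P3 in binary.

Only C2 changed, to 0b00010011. In OFB, a change in C_i flips the same bit in P_i only; the keystream is unaffected. Decrypting the received ciphertext:
P1: S = E(K, 0b01111101) = 0b00101011; 0b01010011 ⊕ 0b00101011 = 0b01111000.
P2: S = E(K, 0b00101011) = 0b11011001; 0b00010011 ⊕ 0b11011001 = 0b11001010.
P3: S = E(K, 0b11011001) = 0b10000111; 0b01000010 ⊕ 0b10000111 = 0b11000101.
Blocks that differ from the original plaintext: P2.

P1 = 0b01111000, P2 = 0b11001010, P3 = 0b11000101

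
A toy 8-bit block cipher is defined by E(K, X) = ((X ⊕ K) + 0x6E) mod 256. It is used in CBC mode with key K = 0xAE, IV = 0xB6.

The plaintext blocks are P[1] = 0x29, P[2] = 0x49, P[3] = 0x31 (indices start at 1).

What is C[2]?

C[2] = 0xE6

CBC encryption: C_i = E(K, P_i ⊕ C_{i−1}), with C_{0} = IV.
C[1]: P[1] ⊕ 0xB6 = 0x9F; E(K, 0x9F) = 0x9F.
C[2]: P[2] ⊕ 0x9F = 0xD6; E(K, 0xD6) = 0xE6.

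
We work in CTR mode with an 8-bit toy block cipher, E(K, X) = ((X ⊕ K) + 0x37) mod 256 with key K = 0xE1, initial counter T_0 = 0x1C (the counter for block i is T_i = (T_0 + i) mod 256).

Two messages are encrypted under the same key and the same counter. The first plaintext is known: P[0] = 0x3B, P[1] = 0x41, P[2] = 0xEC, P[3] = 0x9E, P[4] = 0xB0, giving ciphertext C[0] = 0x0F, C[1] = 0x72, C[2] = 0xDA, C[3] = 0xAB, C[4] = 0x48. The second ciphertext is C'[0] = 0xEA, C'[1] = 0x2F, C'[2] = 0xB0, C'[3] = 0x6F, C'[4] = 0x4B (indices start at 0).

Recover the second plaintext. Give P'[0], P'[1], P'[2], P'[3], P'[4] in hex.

P'[0] = 0xDE, P'[1] = 0x1C, P'[2] = 0x86, P'[3] = 0x5A, P'[4] = 0xB3

In CTR with a reused counter, both messages share the same keystream S_i, so C_i ⊕ C'_i = P_i ⊕ P'_i and thus P'_i = P_i ⊕ C_i ⊕ C'_i.
P'[0]: 0x3B ⊕ 0x0F ⊕ 0xEA = 0xDE.
P'[1]: 0x41 ⊕ 0x72 ⊕ 0x2F = 0x1C.
P'[2]: 0xEC ⊕ 0xDA ⊕ 0xB0 = 0x86.
P'[3]: 0x9E ⊕ 0xAB ⊕ 0x6F = 0x5A.
P'[4]: 0xB0 ⊕ 0x48 ⊕ 0x4B = 0xB3.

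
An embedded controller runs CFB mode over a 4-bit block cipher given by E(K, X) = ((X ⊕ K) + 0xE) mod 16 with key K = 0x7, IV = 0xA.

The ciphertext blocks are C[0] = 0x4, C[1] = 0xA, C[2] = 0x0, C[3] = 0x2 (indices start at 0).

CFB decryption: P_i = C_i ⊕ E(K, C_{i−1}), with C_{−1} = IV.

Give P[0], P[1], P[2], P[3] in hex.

P[0]: E(K, 0xA) = 0xB; 0x4 ⊕ 0xB = 0xF.
P[1]: E(K, 0x4) = 0x1; 0xA ⊕ 0x1 = 0xB.
P[2]: E(K, 0xA) = 0xB; 0x0 ⊕ 0xB = 0xB.
P[3]: E(K, 0x0) = 0x5; 0x2 ⊕ 0x5 = 0x7.

P[0] = 0xF, P[1] = 0xB, P[2] = 0xB, P[3] = 0x7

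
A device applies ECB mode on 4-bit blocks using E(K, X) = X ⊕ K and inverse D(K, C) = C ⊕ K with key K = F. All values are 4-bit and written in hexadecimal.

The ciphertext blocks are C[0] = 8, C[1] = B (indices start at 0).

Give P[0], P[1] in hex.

ECB decryption: P_i = D(K, C_i).
P[0]: D(K, 8) = 7.
P[1]: D(K, B) = 4.

P[0] = 7, P[1] = 4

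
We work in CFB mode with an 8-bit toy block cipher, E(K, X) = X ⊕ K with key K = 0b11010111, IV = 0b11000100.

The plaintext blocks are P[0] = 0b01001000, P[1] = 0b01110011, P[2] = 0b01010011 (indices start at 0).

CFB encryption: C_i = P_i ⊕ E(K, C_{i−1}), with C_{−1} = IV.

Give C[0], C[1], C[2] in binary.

C[0] = 0b01011011, C[1] = 0b11111111, C[2] = 0b01111011

C[0]: E(K, 0b11000100) = 0b00010011; 0b01001000 ⊕ 0b00010011 = 0b01011011.
C[1]: E(K, 0b01011011) = 0b10001100; 0b01110011 ⊕ 0b10001100 = 0b11111111.
C[2]: E(K, 0b11111111) = 0b00101000; 0b01010011 ⊕ 0b00101000 = 0b01111011.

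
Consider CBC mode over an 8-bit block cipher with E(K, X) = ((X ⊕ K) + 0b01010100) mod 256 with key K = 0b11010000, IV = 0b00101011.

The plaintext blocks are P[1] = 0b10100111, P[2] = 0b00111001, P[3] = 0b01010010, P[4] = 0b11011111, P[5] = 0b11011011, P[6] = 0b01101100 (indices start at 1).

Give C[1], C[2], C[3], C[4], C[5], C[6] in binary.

CBC encryption: C_i = E(K, P_i ⊕ C_{i−1}), with C_{0} = IV.
C[1]: P[1] ⊕ 0b00101011 = 0b10001100; E(K, 0b10001100) = 0b10110000.
C[2]: P[2] ⊕ 0b10110000 = 0b10001001; E(K, 0b10001001) = 0b10101101.
C[3]: P[3] ⊕ 0b10101101 = 0b11111111; E(K, 0b11111111) = 0b10000011.
C[4]: P[4] ⊕ 0b10000011 = 0b01011100; E(K, 0b01011100) = 0b11100000.
C[5]: P[5] ⊕ 0b11100000 = 0b00111011; E(K, 0b00111011) = 0b00111111.
C[6]: P[6] ⊕ 0b00111111 = 0b01010011; E(K, 0b01010011) = 0b11010111.

C[1] = 0b10110000, C[2] = 0b10101101, C[3] = 0b10000011, C[4] = 0b11100000, C[5] = 0b00111111, C[6] = 0b11010111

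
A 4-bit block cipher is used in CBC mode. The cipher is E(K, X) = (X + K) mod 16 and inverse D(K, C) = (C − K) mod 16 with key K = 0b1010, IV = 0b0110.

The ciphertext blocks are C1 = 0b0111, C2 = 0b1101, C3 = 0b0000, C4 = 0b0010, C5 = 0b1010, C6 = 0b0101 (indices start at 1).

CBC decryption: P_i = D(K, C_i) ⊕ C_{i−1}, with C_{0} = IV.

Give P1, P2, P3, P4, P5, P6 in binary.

P1 = 0b1011, P2 = 0b0100, P3 = 0b1011, P4 = 0b1000, P5 = 0b0010, P6 = 0b0001

P1: D(K, 0b0111) = 0b1101; 0b1101 ⊕ 0b0110 = 0b1011.
P2: D(K, 0b1101) = 0b0011; 0b0011 ⊕ 0b0111 = 0b0100.
P3: D(K, 0b0000) = 0b0110; 0b0110 ⊕ 0b1101 = 0b1011.
P4: D(K, 0b0010) = 0b1000; 0b1000 ⊕ 0b0000 = 0b1000.
P5: D(K, 0b1010) = 0b0000; 0b0000 ⊕ 0b0010 = 0b0010.
P6: D(K, 0b0101) = 0b1011; 0b1011 ⊕ 0b1010 = 0b0001.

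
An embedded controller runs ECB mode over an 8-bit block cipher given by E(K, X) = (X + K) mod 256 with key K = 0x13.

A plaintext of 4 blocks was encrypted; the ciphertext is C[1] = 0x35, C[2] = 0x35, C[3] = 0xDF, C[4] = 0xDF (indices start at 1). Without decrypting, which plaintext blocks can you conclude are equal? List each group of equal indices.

ECB encrypts each block independently with the same key, so equal ciphertext blocks imply equal plaintext blocks.
C[1] = C[2] = 0x35, so P[1] = P[2].
C[3] = C[4] = 0xDF, so P[3] = P[4].

P[1] = P[2]; P[3] = P[4]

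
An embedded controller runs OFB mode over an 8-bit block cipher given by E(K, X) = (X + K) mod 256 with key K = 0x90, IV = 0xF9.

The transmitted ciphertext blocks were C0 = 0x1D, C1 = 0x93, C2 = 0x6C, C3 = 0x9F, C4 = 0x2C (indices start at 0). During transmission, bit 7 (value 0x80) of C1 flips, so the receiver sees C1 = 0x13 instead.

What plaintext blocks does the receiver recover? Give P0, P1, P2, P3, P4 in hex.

P0 = 0x94, P1 = 0x0A, P2 = 0xC5, P3 = 0xA6, P4 = 0xE5

OFB decryption: S_i = E(K, S_{i−1}) with S_{−1} = IV; P_i = C_i ⊕ S_i.
Only C1 changed, to 0x13. In OFB, a change in C_i flips the same bit in P_i only; the keystream is unaffected. Decrypting the received ciphertext:
P0: S = E(K, 0xF9) = 0x89; 0x1D ⊕ 0x89 = 0x94.
P1: S = E(K, 0x89) = 0x19; 0x13 ⊕ 0x19 = 0x0A.
P2: S = E(K, 0x19) = 0xA9; 0x6C ⊕ 0xA9 = 0xC5.
P3: S = E(K, 0xA9) = 0x39; 0x9F ⊕ 0x39 = 0xA6.
P4: S = E(K, 0x39) = 0xC9; 0x2C ⊕ 0xC9 = 0xE5.
Blocks that differ from the original plaintext: P1.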